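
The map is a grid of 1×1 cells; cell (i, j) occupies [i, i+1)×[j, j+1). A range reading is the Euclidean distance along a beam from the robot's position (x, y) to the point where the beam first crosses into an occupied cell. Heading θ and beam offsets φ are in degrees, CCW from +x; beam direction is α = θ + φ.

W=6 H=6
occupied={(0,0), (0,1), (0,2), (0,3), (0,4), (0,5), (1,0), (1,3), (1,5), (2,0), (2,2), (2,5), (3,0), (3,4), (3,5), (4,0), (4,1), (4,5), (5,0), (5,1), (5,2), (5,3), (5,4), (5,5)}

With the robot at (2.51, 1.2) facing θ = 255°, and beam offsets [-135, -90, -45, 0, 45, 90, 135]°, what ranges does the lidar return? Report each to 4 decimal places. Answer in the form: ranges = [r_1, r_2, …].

beam 1: φ=-135°, α=120°
  d=(-0.5000,0.8660)  start (2,1)  tX=1.0200 tY=0.9238  stride 1/|dx|=2.0000 1/|dy|=1.1547
    cross y-line → (2,2), t=0.9238 (wall)
  → r_1 = 0.9238
beam 2: φ=-90°, α=165°
  d=(-0.9659,0.2588)  start (2,1)  tX=0.5280 tY=3.0910  stride 1/|dx|=1.0353 1/|dy|=3.8637
    cross x-line → (1,1), t=0.5280
    cross x-line → (0,1), t=1.5633 (wall)
  → r_2 = 1.5633
beam 3: φ=-45°, α=210°
  d=(-0.8660,-0.5000)  start (2,1)  tX=0.5889 tY=0.4000  stride 1/|dx|=1.1547 1/|dy|=2.0000
    cross y-line → (2,0), t=0.4000 (wall)
  → r_3 = 0.4000
beam 4: φ=0°, α=255°
  d=(-0.2588,-0.9659)  start (2,1)  tX=1.9705 tY=0.2071  stride 1/|dx|=3.8637 1/|dy|=1.0353
    cross y-line → (2,0), t=0.2071 (wall)
  → r_4 = 0.2071
beam 5: φ=45°, α=300°
  d=(0.5000,-0.8660)  start (2,1)  tX=0.9800 tY=0.2309  stride 1/|dx|=2.0000 1/|dy|=1.1547
    cross y-line → (2,0), t=0.2309 (wall)
  → r_5 = 0.2309
beam 6: φ=90°, α=345°
  d=(0.9659,-0.2588)  start (2,1)  tX=0.5073 tY=0.7727  stride 1/|dx|=1.0353 1/|dy|=3.8637
    cross x-line → (3,1), t=0.5073
    cross y-line → (3,0), t=0.7727 (wall)
  → r_6 = 0.7727
beam 7: φ=135°, α=30°
  d=(0.8660,0.5000)  start (2,1)  tX=0.5658 tY=1.6000  stride 1/|dx|=1.1547 1/|dy|=2.0000
    cross x-line → (3,1), t=0.5658
    cross y-line → (3,2), t=1.6000
    cross x-line → (4,2), t=1.7205
    cross x-line → (5,2), t=2.8752 (wall)
  → r_7 = 2.8752

ranges = [0.9238, 1.5633, 0.4000, 0.2071, 0.2309, 0.7727, 2.8752]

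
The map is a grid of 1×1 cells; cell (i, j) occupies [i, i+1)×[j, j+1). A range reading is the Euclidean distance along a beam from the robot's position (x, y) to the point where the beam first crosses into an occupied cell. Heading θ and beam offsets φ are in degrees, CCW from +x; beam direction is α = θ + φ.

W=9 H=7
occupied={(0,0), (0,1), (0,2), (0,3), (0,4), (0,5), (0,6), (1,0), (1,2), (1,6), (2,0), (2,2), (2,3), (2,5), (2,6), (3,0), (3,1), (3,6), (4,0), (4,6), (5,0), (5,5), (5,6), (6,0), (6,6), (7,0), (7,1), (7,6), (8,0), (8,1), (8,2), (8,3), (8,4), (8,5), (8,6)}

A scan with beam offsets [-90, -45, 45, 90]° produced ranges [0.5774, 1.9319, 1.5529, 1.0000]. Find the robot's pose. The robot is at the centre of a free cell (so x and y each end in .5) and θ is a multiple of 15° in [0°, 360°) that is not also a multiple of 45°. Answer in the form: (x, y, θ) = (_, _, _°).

Enumerate (i+0.5, j+0.5, θ) over the 28 free cells and 16 admissible headings. For each, cast all 4 beams and compare to the given ranges.
  (4.5, 2.5, 15°): beam 1 = 1.5529 ≠ 0.5774 ✗
  (4.5, 4.5, 255°): beam 1 = 1.9319 ≠ 0.5774 ✗
  (4.5, 3.5, 345°): beam 1 = 1.9319 ≠ 0.5774 ✗
  (7.5, 4.5, 210°): beam 1 = 1.7321 ≠ 0.5774 ✗
  …
  (3.5, 5.5, 300°): r_1=0.5774, r_2=1.9319, r_3=1.5529, r_4=1.0000 — all match ✓
Only this pose fits every beam.

(x, y, θ) = (3.5, 5.5, 300°)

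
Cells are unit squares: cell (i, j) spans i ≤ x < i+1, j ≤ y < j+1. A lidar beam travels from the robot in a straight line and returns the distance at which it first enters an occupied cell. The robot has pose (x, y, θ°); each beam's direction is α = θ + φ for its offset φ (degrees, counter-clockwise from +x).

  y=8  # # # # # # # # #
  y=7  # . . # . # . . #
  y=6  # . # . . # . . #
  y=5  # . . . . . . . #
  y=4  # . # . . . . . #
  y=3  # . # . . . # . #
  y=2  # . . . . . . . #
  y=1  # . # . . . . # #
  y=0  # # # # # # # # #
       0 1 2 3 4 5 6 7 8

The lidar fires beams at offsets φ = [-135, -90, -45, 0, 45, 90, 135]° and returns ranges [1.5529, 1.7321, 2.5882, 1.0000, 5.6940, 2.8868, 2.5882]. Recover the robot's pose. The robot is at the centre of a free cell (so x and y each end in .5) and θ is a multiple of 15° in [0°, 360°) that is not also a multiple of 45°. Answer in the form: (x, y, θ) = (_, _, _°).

Candidates: 40 free-cell centres × 16 headings = 640 poses. Raycast each; keep the one whose scan matches to 4 dp.
  (3.5, 3.5, 165°): beam 1 = 5.1962 ≠ 1.5529 ✗
  (5.5, 3.5, 150°): beam 1 = 0.5176 ≠ 1.5529 ✗
  (7.5, 3.5, 330°): beam 1 = 0.5176 ≠ 1.5529 ✗
  (7.5, 3.5, 285°): beam 1 = 0.5774 ≠ 1.5529 ✗
  (6.5, 7.5, 15°): beam 1 = 1.0000 ≠ 1.5529 ✗
  …
  (5.5, 2.5, 60°): r_1=1.5529, r_2=1.7321, r_3=2.5882, r_4=1.0000, r_5=5.6940, r_6=2.8868, r_7=2.5882 — all match ✓
Unique over the lattice → pose = (5.5, 2.5, 60°).

(x, y, θ) = (5.5, 2.5, 60°)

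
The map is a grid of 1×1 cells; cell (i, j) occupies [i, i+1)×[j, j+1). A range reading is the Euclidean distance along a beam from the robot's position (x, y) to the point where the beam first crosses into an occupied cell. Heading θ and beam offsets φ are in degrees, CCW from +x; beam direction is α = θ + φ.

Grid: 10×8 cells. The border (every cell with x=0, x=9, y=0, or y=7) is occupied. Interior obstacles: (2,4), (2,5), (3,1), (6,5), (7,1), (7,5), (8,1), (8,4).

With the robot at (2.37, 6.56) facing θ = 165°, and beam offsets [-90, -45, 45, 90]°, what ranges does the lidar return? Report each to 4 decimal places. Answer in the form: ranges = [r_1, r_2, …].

ranges = [0.4555, 0.5081, 1.5819, 0.5798]

beam 1: φ=-90°, α=75°
  cosα=0.2588 sinα=0.9659 | (2,6) | tMaxX 2.4341 tMaxY 0.4555 | tΔX 3.8637 tΔY 1.0353
    t=0.4555 [y] (2,7) — stop
  → r_1 = 0.4555
beam 2: φ=-45°, α=120°
  cosα=-0.5000 sinα=0.8660 | (2,6) | tMaxX 0.7400 tMaxY 0.5081 | tΔX 2.0000 tΔY 1.1547
    t=0.5081 [y] (2,7) — stop
  → r_2 = 0.5081
beam 3: φ=45°, α=210°
  cosα=-0.8660 sinα=-0.5000 | (2,6) | tMaxX 0.4272 tMaxY 1.1200 | tΔX 1.1547 tΔY 2.0000
    t=0.4272 [x] (1,6)
    t=1.1200 [y] (1,5)
    t=1.5819 [x] (0,5) — stop
  → r_3 = 1.5819
beam 4: φ=90°, α=255°
  cosα=-0.2588 sinα=-0.9659 | (2,6) | tMaxX 1.4296 tMaxY 0.5798 | tΔX 3.8637 tΔY 1.0353
    t=0.5798 [y] (2,5) — stop
  → r_4 = 0.5798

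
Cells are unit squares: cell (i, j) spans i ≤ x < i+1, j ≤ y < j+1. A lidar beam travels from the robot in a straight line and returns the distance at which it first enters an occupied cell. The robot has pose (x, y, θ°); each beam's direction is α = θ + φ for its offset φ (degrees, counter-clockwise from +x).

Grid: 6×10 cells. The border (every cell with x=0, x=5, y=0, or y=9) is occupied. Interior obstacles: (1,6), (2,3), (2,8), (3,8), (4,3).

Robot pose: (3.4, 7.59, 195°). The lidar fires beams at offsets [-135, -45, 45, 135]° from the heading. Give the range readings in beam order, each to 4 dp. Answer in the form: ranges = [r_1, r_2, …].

beam 1: φ=-135°, α=60°
  direction (0.5000, 0.8660); cell (3,7); t to first gridline: x 1.2000, y 0.4734 (then +2.0000 / +1.1547)
    (3,8) via y @ 0.4734  # hit
  → r_1 = 0.4734
beam 2: φ=-45°, α=150°
  direction (-0.8660, 0.5000); cell (3,7); t to first gridline: x 0.4619, y 0.8200 (then +1.1547 / +2.0000)
    (2,7) via x @ 0.4619
    (2,8) via y @ 0.8200  # hit
  → r_2 = 0.8200
beam 3: φ=45°, α=240°
  direction (-0.5000, -0.8660); cell (3,7); t to first gridline: x 0.8000, y 0.6813 (then +2.0000 / +1.1547)
    (3,6) via y @ 0.6813
    (2,6) via x @ 0.8000
    (2,5) via y @ 1.8360
    (1,5) via x @ 2.8000
    (1,4) via y @ 2.9907
    (1,3) via y @ 4.1454
    (0,3) via x @ 4.8000  # hit
  → r_3 = 4.8000
beam 4: φ=135°, α=330°
  direction (0.8660, -0.5000); cell (3,7); t to first gridline: x 0.6928, y 1.1800 (then +1.1547 / +2.0000)
    (4,7) via x @ 0.6928
    (4,6) via y @ 1.1800
    (5,6) via x @ 1.8475  # hit
  → r_4 = 1.8475

ranges = [0.4734, 0.8200, 4.8000, 1.8475]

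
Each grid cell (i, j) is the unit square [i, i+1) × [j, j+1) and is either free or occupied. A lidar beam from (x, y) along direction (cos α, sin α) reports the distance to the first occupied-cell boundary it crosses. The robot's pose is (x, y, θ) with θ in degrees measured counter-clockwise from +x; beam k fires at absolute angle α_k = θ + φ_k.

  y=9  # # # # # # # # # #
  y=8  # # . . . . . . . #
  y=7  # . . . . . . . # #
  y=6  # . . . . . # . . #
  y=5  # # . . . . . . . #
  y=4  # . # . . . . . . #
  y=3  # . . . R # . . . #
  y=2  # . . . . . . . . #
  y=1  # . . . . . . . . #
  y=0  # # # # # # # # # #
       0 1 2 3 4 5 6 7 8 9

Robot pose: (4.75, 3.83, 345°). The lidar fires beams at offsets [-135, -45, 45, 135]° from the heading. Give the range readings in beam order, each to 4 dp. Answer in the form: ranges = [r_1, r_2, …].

ranges = [4.3301, 0.5000, 0.2887, 5.5000]

beam 1: φ=-135°, α=210°
  dir = (cos 210°, sin 210°) = (-0.8660, -0.5000); from cell (4,3)
  next x-line at t=0.8660, next y-line at t=1.6600; Δt_x=1.1547, Δt_y=2.0000
    x: enter (3,3) at t=0.8660
    y: enter (3,2) at t=1.6600
    x: enter (2,2) at t=2.0207
    x: enter (1,2) at t=3.1754
    y: enter (1,1) at t=3.6600
    x: enter (0,1) at t=4.3301 ← occupied
  → r_1 = 4.3301
beam 2: φ=-45°, α=300°
  dir = (cos 300°, sin 300°) = (0.5000, -0.8660); from cell (4,3)
  next x-line at t=0.5000, next y-line at t=0.9584; Δt_x=2.0000, Δt_y=1.1547
    x: enter (5,3) at t=0.5000 ← occupied
  → r_2 = 0.5000
beam 3: φ=45°, α=30°
  dir = (cos 30°, sin 30°) = (0.8660, 0.5000); from cell (4,3)
  next x-line at t=0.2887, next y-line at t=0.3400; Δt_x=1.1547, Δt_y=2.0000
    x: enter (5,3) at t=0.2887 ← occupied
  → r_3 = 0.2887
beam 4: φ=135°, α=120°
  dir = (cos 120°, sin 120°) = (-0.5000, 0.8660); from cell (4,3)
  next x-line at t=1.5000, next y-line at t=0.1963; Δt_x=2.0000, Δt_y=1.1547
    y: enter (4,4) at t=0.1963
    y: enter (4,5) at t=1.3510
    x: enter (3,5) at t=1.5000
    y: enter (3,6) at t=2.5057
    x: enter (2,6) at t=3.5000
    y: enter (2,7) at t=3.6604
    y: enter (2,8) at t=4.8151
    x: enter (1,8) at t=5.5000 ← occupied
  → r_4 = 5.5000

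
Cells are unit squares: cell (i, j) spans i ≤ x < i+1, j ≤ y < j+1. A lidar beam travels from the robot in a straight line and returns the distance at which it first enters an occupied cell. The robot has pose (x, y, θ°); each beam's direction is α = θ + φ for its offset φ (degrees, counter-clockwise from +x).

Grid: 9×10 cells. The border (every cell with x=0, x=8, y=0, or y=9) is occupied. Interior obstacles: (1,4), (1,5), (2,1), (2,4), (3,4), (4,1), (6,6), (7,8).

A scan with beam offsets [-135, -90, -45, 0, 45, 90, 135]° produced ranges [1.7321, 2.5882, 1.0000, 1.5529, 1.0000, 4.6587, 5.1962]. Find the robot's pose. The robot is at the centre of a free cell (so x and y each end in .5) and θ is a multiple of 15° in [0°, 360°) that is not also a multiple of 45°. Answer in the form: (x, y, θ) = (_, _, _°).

(x, y, θ) = (3.5, 2.5, 255°)

Candidates: 48 free-cell centres × 16 headings = 768 poses. Raycast each; keep the one whose scan matches to 4 dp.
  (2.5, 7.5, 210°): beam 1 = 1.5529 ≠ 1.7321 ✗
  (1.5, 8.5, 300°): beam 1 = 0.5176 ≠ 1.7321 ✗
  (3.5, 8.5, 60°): beam 1 = 7.7646 ≠ 1.7321 ✗
  (1.5, 7.5, 195°): beam 2 = 1.5529 ≠ 2.5882 ✗
  …
  (3.5, 2.5, 255°): r_1=1.7321, r_2=2.5882, r_3=1.0000, r_4=1.5529, r_5=1.0000, r_6=4.6587, r_7=5.1962 — all match ✓
No second candidate reproduces the full scan.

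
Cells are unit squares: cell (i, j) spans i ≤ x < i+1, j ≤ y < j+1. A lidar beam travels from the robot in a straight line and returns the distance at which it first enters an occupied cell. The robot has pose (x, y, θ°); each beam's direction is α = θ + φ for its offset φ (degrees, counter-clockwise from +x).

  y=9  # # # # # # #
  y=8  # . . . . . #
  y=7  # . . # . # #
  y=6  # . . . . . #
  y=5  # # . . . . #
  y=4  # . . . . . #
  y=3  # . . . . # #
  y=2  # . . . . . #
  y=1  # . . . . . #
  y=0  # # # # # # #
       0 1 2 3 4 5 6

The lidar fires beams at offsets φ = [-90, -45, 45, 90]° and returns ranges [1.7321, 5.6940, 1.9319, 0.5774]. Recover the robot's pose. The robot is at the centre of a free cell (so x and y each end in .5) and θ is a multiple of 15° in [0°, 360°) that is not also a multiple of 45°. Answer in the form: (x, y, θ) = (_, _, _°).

The pose lattice has 36·16 = 576 candidates. Test each by forward raycasting.
  (4.5, 4.5, 120°): beam 2 = 2.5882 ≠ 5.6940 ✗
  (1.5, 2.5, 30°): beam 2 = 4.6587 ≠ 5.6940 ✗
  (3.5, 6.5, 285°): beam 1 = 1.9319 ≠ 1.7321 ✗
  (2.5, 2.5, 60°): beam 1 = 3.0000 ≠ 1.7321 ✗
  (1.5, 6.5, 210°): beam 1 = 1.0000 ≠ 1.7321 ✗
  …
  (4.5, 1.5, 150°): r_1=1.7321, r_2=5.6940, r_3=1.9319, r_4=0.5774 — all match ✓
No second candidate reproduces the full scan.

(x, y, θ) = (4.5, 1.5, 150°)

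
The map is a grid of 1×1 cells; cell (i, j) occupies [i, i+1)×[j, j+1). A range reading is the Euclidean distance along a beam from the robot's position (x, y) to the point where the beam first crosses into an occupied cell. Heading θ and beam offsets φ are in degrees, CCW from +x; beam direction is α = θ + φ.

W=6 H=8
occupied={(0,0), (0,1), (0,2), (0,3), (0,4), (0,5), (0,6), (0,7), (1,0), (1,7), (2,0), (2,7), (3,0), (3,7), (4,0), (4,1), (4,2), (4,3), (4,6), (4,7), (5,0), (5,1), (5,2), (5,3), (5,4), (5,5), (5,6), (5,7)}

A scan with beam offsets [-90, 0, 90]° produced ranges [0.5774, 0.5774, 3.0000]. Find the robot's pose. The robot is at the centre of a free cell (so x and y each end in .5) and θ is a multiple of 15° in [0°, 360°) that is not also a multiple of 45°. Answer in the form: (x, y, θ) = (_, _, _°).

(x, y, θ) = (4.5, 5.5, 60°)

Candidates: 20 free-cell centres × 16 headings = 320 poses. Raycast each; keep the one whose scan matches to 4 dp.
  (3.5, 1.5, 345°): beam 1 = 0.5176 ≠ 0.5774 ✗
  (2.5, 6.5, 105°): beam 1 = 1.5529 ≠ 0.5774 ✗
  (3.5, 1.5, 150°): beam 1 = 1.0000 ≠ 0.5774 ✗
  (4.5, 4.5, 330°): beam 3 = 1.0000 ≠ 3.0000 ✗
  …
  (4.5, 5.5, 60°): r_1=0.5774, r_2=0.5774, r_3=3.0000 — all match ✓
Only this pose fits every beam.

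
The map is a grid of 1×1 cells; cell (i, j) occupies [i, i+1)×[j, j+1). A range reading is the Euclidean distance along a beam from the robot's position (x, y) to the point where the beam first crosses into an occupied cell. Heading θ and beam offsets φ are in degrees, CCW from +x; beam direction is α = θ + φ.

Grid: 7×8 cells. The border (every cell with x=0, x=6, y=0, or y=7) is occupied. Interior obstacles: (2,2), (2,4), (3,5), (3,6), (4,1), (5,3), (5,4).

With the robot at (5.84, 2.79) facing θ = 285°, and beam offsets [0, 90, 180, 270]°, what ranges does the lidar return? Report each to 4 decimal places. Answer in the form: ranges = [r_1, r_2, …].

beam 1: φ=0°, α=285°
  dir = (cos 285°, sin 285°) = (0.2588, -0.9659); from cell (5,2)
  next x-line at t=0.6182, next y-line at t=0.8179; Δt_x=3.8637, Δt_y=1.0353
    x: enter (6,2) at t=0.6182 ← occupied
  → r_1 = 0.6182
beam 2: φ=90°, α=15°
  dir = (cos 15°, sin 15°) = (0.9659, 0.2588); from cell (5,2)
  next x-line at t=0.1656, next y-line at t=0.8114; Δt_x=1.0353, Δt_y=3.8637
    x: enter (6,2) at t=0.1656 ← occupied
  → r_2 = 0.1656
beam 3: φ=180°, α=105°
  dir = (cos 105°, sin 105°) = (-0.2588, 0.9659); from cell (5,2)
  next x-line at t=3.2455, next y-line at t=0.2174; Δt_x=3.8637, Δt_y=1.0353
    y: enter (5,3) at t=0.2174 ← occupied
  → r_3 = 0.2174
beam 4: φ=270°, α=195°
  dir = (cos 195°, sin 195°) = (-0.9659, -0.2588); from cell (5,2)
  next x-line at t=0.8696, next y-line at t=3.0523; Δt_x=1.0353, Δt_y=3.8637
    x: enter (4,2) at t=0.8696
    x: enter (3,2) at t=1.9049
    x: enter (2,2) at t=2.9402 ← occupied
  → r_4 = 2.9402

ranges = [0.6182, 0.1656, 0.2174, 2.9402]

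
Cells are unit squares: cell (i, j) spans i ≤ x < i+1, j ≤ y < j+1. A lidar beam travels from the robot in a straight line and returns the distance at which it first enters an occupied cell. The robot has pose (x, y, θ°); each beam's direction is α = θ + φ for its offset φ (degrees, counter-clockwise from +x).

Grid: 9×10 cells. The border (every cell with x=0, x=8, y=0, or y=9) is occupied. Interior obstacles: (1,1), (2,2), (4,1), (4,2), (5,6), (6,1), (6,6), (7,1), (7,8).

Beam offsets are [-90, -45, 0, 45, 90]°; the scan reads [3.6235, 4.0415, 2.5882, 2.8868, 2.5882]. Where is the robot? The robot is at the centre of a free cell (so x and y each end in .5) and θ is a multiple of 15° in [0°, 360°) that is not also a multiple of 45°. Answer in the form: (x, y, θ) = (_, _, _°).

(x, y, θ) = (3.5, 5.5, 165°)

The pose lattice has 47·16 = 752 candidates. Test each by forward raycasting.
  (6.5, 2.5, 30°): beam 1 = 0.5774 ≠ 3.6235 ✗
  (5.5, 5.5, 75°): beam 1 = 2.5882 ≠ 3.6235 ✗
  (2.5, 6.5, 150°): beam 1 = 2.8868 ≠ 3.6235 ✗
  …
  (3.5, 5.5, 165°): r_1=3.6235, r_2=4.0415, r_3=2.5882, r_4=2.8868, r_5=2.5882 — all match ✓
No second candidate reproduces the full scan.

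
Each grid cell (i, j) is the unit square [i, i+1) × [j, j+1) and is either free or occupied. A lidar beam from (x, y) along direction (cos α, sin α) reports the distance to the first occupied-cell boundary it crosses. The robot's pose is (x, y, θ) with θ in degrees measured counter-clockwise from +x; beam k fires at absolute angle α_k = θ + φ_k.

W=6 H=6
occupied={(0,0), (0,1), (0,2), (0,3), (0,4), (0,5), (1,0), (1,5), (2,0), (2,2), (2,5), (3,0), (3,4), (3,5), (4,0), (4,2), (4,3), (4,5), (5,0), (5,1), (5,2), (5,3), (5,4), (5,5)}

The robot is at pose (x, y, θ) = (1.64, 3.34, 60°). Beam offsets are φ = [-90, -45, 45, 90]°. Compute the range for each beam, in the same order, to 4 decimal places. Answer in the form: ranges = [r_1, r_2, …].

ranges = [0.6800, 2.4433, 1.7186, 0.7390]

beam 1: φ=-90°, α=330°
  direction (0.8660, -0.5000); cell (1,3); t to first gridline: x 0.4157, y 0.6800 (then +1.1547 / +2.0000)
    (2,3) via x @ 0.4157
    (2,2) via y @ 0.6800  # hit
  → r_1 = 0.6800
beam 2: φ=-45°, α=15°
  direction (0.9659, 0.2588); cell (1,3); t to first gridline: x 0.3727, y 2.5500 (then +1.0353 / +3.8637)
    (2,3) via x @ 0.3727
    (3,3) via x @ 1.4080
    (4,3) via x @ 2.4433  # hit
  → r_2 = 2.4433
beam 3: φ=45°, α=105°
  direction (-0.2588, 0.9659); cell (1,3); t to first gridline: x 2.4728, y 0.6833 (then +3.8637 / +1.0353)
    (1,4) via y @ 0.6833
    (1,5) via y @ 1.7186  # hit
  → r_3 = 1.7186
beam 4: φ=90°, α=150°
  direction (-0.8660, 0.5000); cell (1,3); t to first gridline: x 0.7390, y 1.3200 (then +1.1547 / +2.0000)
    (0,3) via x @ 0.7390  # hit
  → r_4 = 0.7390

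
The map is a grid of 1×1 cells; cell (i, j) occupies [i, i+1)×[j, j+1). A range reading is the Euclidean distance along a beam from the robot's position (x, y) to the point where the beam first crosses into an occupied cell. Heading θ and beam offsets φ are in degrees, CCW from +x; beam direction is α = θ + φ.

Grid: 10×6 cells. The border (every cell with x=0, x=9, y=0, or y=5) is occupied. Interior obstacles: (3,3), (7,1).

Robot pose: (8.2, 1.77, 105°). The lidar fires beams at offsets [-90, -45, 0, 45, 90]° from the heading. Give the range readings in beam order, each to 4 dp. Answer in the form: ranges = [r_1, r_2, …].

beam 1: φ=-90°, α=15°
  direction (0.9659, 0.2588); cell (8,1); t to first gridline: x 0.8282, y 0.8887 (then +1.0353 / +3.8637)
    (9,1) via x @ 0.8282  # hit
  → r_1 = 0.8282
beam 2: φ=-45°, α=60°
  direction (0.5000, 0.8660); cell (8,1); t to first gridline: x 1.6000, y 0.2656 (then +2.0000 / +1.1547)
    (8,2) via y @ 0.2656
    (8,3) via y @ 1.4203
    (9,3) via x @ 1.6000  # hit
  → r_2 = 1.6000
beam 3: φ=0°, α=105°
  direction (-0.2588, 0.9659); cell (8,1); t to first gridline: x 0.7727, y 0.2381 (then +3.8637 / +1.0353)
    (8,2) via y @ 0.2381
    (7,2) via x @ 0.7727
    (7,3) via y @ 1.2734
    (7,4) via y @ 2.3087
    (7,5) via y @ 3.3439  # hit
  → r_3 = 3.3439
beam 4: φ=45°, α=150°
  direction (-0.8660, 0.5000); cell (8,1); t to first gridline: x 0.2309, y 0.4600 (then +1.1547 / +2.0000)
    (7,1) via x @ 0.2309  # hit
  → r_4 = 0.2309
beam 5: φ=90°, α=195°
  direction (-0.9659, -0.2588); cell (8,1); t to first gridline: x 0.2071, y 2.9751 (then +1.0353 / +3.8637)
    (7,1) via x @ 0.2071  # hit
  → r_5 = 0.2071

ranges = [0.8282, 1.6000, 3.3439, 0.2309, 0.2071]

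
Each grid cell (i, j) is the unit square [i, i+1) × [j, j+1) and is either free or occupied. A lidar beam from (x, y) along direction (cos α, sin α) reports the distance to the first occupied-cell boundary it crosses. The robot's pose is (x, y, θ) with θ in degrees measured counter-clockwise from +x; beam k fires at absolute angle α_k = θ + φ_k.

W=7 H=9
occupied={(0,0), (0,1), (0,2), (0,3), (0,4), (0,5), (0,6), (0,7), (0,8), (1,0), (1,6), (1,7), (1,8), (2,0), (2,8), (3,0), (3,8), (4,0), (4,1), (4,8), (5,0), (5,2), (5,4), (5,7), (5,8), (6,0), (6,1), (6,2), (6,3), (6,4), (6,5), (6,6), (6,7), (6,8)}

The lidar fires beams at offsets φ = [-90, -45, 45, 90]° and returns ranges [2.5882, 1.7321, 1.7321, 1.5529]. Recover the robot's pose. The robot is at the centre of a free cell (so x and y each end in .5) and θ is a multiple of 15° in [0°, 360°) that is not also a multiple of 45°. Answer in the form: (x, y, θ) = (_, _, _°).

(x, y, θ) = (3.5, 6.5, 75°)

The pose lattice has 29·16 = 464 candidates. Test each by forward raycasting.
  (4.5, 7.5, 255°): beam 1 = 1.9319 ≠ 2.5882 ✗
  (2.5, 2.5, 330°): beam 1 = 1.7321 ≠ 2.5882 ✗
  (3.5, 6.5, 255°): beam 1 = 1.5529 ≠ 2.5882 ✗
  (4.5, 6.5, 300°): beam 1 = 4.0415 ≠ 2.5882 ✗
  …
  (3.5, 6.5, 75°): r_1=2.5882, r_2=1.7321, r_3=1.7321, r_4=1.5529 — all match ✓
No second candidate reproduces the full scan.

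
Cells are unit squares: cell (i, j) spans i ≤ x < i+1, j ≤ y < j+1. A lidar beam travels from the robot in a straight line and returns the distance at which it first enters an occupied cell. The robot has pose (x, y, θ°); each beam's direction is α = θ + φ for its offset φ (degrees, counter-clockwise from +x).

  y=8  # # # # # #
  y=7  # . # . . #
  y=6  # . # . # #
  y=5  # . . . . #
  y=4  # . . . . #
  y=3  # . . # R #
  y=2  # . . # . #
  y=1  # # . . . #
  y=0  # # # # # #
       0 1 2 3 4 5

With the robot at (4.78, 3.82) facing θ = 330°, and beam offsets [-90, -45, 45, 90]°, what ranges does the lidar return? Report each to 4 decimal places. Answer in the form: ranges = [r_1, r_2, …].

ranges = [1.5600, 0.8500, 0.2278, 0.4400]

beam 1: φ=-90°, α=240°
  dir = (cos 240°, sin 240°) = (-0.5000, -0.8660); from cell (4,3)
  next x-line at t=1.5600, next y-line at t=0.9469; Δt_x=2.0000, Δt_y=1.1547
    y: enter (4,2) at t=0.9469
    x: enter (3,2) at t=1.5600 ← occupied
  → r_1 = 1.5600
beam 2: φ=-45°, α=285°
  dir = (cos 285°, sin 285°) = (0.2588, -0.9659); from cell (4,3)
  next x-line at t=0.8500, next y-line at t=0.8489; Δt_x=3.8637, Δt_y=1.0353
    y: enter (4,2) at t=0.8489
    x: enter (5,2) at t=0.8500 ← occupied
  → r_2 = 0.8500
beam 3: φ=45°, α=15°
  dir = (cos 15°, sin 15°) = (0.9659, 0.2588); from cell (4,3)
  next x-line at t=0.2278, next y-line at t=0.6955; Δt_x=1.0353, Δt_y=3.8637
    x: enter (5,3) at t=0.2278 ← occupied
  → r_3 = 0.2278
beam 4: φ=90°, α=60°
  dir = (cos 60°, sin 60°) = (0.5000, 0.8660); from cell (4,3)
  next x-line at t=0.4400, next y-line at t=0.2078; Δt_x=2.0000, Δt_y=1.1547
    y: enter (4,4) at t=0.2078
    x: enter (5,4) at t=0.4400 ← occupied
  → r_4 = 0.4400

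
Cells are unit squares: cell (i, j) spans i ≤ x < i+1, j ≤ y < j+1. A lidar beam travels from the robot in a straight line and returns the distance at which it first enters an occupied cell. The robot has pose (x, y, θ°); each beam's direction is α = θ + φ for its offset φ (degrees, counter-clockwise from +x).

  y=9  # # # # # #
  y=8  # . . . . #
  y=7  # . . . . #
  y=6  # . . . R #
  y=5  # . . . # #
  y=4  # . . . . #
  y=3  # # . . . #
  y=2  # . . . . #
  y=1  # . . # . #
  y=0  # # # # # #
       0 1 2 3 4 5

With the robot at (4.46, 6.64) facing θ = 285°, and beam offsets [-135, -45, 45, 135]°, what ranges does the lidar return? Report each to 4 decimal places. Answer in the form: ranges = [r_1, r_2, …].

ranges = [3.9953, 0.7390, 0.6235, 1.0800]

beam 1: φ=-135°, α=150°
  direction (-0.8660, 0.5000); cell (4,6); t to first gridline: x 0.5312, y 0.7200 (then +1.1547 / +2.0000)
    (3,6) via x @ 0.5312
    (3,7) via y @ 0.7200
    (2,7) via x @ 1.6859
    (2,8) via y @ 2.7200
    (1,8) via x @ 2.8406
    (0,8) via x @ 3.9953  # hit
  → r_1 = 3.9953
beam 2: φ=-45°, α=240°
  direction (-0.5000, -0.8660); cell (4,6); t to first gridline: x 0.9200, y 0.7390 (then +2.0000 / +1.1547)
    (4,5) via y @ 0.7390  # hit
  → r_2 = 0.7390
beam 3: φ=45°, α=330°
  direction (0.8660, -0.5000); cell (4,6); t to first gridline: x 0.6235, y 1.2800 (then +1.1547 / +2.0000)
    (5,6) via x @ 0.6235  # hit
  → r_3 = 0.6235
beam 4: φ=135°, α=60°
  direction (0.5000, 0.8660); cell (4,6); t to first gridline: x 1.0800, y 0.4157 (then +2.0000 / +1.1547)
    (4,7) via y @ 0.4157
    (5,7) via x @ 1.0800  # hit
  → r_4 = 1.0800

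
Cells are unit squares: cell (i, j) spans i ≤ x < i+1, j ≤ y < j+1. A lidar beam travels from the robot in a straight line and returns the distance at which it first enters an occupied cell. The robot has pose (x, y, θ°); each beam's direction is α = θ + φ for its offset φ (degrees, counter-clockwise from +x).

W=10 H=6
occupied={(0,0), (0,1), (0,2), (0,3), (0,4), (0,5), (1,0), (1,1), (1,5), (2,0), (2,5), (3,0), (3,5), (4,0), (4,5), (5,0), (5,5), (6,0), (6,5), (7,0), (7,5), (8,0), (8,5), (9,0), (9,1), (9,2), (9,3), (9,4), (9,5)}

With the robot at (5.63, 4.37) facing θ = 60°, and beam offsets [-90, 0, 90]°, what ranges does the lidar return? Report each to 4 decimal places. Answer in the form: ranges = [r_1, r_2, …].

ranges = [3.8913, 0.7275, 1.2600]

beam 1: φ=-90°, α=330°
  direction (0.8660, -0.5000); cell (5,4); t to first gridline: x 0.4272, y 0.7400 (then +1.1547 / +2.0000)
    (6,4) via x @ 0.4272
    (6,3) via y @ 0.7400
    (7,3) via x @ 1.5819
    (8,3) via x @ 2.7366
    (8,2) via y @ 2.7400
    (9,2) via x @ 3.8913  # hit
  → r_1 = 3.8913
beam 2: φ=0°, α=60°
  direction (0.5000, 0.8660); cell (5,4); t to first gridline: x 0.7400, y 0.7275 (then +2.0000 / +1.1547)
    (5,5) via y @ 0.7275  # hit
  → r_2 = 0.7275
beam 3: φ=90°, α=150°
  direction (-0.8660, 0.5000); cell (5,4); t to first gridline: x 0.7275, y 1.2600 (then +1.1547 / +2.0000)
    (4,4) via x @ 0.7275
    (4,5) via y @ 1.2600  # hit
  → r_3 = 1.2600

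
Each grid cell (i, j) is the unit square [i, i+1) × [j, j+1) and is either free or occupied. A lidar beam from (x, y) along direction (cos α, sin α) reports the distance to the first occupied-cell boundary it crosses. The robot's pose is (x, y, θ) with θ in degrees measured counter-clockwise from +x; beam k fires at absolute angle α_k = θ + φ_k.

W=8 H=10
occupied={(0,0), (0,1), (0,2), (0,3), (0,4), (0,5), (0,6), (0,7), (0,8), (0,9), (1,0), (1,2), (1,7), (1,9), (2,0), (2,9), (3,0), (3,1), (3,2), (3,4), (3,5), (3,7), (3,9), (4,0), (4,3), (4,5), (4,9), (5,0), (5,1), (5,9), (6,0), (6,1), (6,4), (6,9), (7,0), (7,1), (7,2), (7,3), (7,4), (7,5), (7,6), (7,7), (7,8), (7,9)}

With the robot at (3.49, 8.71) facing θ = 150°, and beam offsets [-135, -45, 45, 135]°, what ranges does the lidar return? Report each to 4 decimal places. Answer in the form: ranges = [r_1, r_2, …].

beam 1: φ=-135°, α=15°
  direction (0.9659, 0.2588); cell (3,8); t to first gridline: x 0.5280, y 1.1205 (then +1.0353 / +3.8637)
    (4,8) via x @ 0.5280
    (4,9) via y @ 1.1205  # hit
  → r_1 = 1.1205
beam 2: φ=-45°, α=105°
  direction (-0.2588, 0.9659); cell (3,8); t to first gridline: x 1.8932, y 0.3002 (then +3.8637 / +1.0353)
    (3,9) via y @ 0.3002  # hit
  → r_2 = 0.3002
beam 3: φ=45°, α=195°
  direction (-0.9659, -0.2588); cell (3,8); t to first gridline: x 0.5073, y 2.7432 (then +1.0353 / +3.8637)
    (2,8) via x @ 0.5073
    (1,8) via x @ 1.5426
    (0,8) via x @ 2.5778  # hit
  → r_3 = 2.5778
beam 4: φ=135°, α=285°
  direction (0.2588, -0.9659); cell (3,8); t to first gridline: x 1.9705, y 0.7350 (then +3.8637 / +1.0353)
    (3,7) via y @ 0.7350  # hit
  → r_4 = 0.7350

ranges = [1.1205, 0.3002, 2.5778, 0.7350]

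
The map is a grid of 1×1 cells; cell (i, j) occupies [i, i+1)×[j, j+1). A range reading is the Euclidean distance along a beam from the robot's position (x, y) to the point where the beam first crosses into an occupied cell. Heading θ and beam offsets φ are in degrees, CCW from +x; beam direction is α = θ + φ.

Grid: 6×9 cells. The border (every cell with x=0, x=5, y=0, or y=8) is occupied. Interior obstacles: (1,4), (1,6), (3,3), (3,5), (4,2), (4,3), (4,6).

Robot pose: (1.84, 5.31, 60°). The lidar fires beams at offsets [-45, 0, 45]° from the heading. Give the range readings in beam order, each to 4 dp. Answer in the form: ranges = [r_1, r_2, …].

ranges = [1.2009, 3.1061, 0.7143]

beam 1: φ=-45°, α=15°
  dir = (cos 15°, sin 15°) = (0.9659, 0.2588); from cell (1,5)
  next x-line at t=0.1656, next y-line at t=2.6660; Δt_x=1.0353, Δt_y=3.8637
    x: enter (2,5) at t=0.1656
    x: enter (3,5) at t=1.2009 ← occupied
  → r_1 = 1.2009
beam 2: φ=0°, α=60°
  dir = (cos 60°, sin 60°) = (0.5000, 0.8660); from cell (1,5)
  next x-line at t=0.3200, next y-line at t=0.7967; Δt_x=2.0000, Δt_y=1.1547
    x: enter (2,5) at t=0.3200
    y: enter (2,6) at t=0.7967
    y: enter (2,7) at t=1.9514
    x: enter (3,7) at t=2.3200
    y: enter (3,8) at t=3.1061 ← occupied
  → r_2 = 3.1061
beam 3: φ=45°, α=105°
  dir = (cos 105°, sin 105°) = (-0.2588, 0.9659); from cell (1,5)
  next x-line at t=3.2455, next y-line at t=0.7143; Δt_x=3.8637, Δt_y=1.0353
    y: enter (1,6) at t=0.7143 ← occupied
  → r_3 = 0.7143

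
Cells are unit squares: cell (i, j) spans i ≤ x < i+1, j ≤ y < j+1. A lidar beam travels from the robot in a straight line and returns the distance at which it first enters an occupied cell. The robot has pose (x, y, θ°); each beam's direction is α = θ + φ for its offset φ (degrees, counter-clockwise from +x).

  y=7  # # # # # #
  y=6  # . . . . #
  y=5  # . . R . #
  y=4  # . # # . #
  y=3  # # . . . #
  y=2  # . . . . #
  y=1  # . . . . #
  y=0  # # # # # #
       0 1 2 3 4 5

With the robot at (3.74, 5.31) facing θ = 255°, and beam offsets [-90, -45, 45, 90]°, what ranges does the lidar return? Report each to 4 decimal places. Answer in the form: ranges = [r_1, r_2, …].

ranges = [2.8367, 0.6200, 0.3580, 1.3044]

beam 1: φ=-90°, α=165°
  dir = (cos 165°, sin 165°) = (-0.9659, 0.2588); from cell (3,5)
  next x-line at t=0.7661, next y-line at t=2.6660; Δt_x=1.0353, Δt_y=3.8637
    x: enter (2,5) at t=0.7661
    x: enter (1,5) at t=1.8014
    y: enter (1,6) at t=2.6660
    x: enter (0,6) at t=2.8367 ← occupied
  → r_1 = 2.8367
beam 2: φ=-45°, α=210°
  dir = (cos 210°, sin 210°) = (-0.8660, -0.5000); from cell (3,5)
  next x-line at t=0.8545, next y-line at t=0.6200; Δt_x=1.1547, Δt_y=2.0000
    y: enter (3,4) at t=0.6200 ← occupied
  → r_2 = 0.6200
beam 3: φ=45°, α=300°
  dir = (cos 300°, sin 300°) = (0.5000, -0.8660); from cell (3,5)
  next x-line at t=0.5200, next y-line at t=0.3580; Δt_x=2.0000, Δt_y=1.1547
    y: enter (3,4) at t=0.3580 ← occupied
  → r_3 = 0.3580
beam 4: φ=90°, α=345°
  dir = (cos 345°, sin 345°) = (0.9659, -0.2588); from cell (3,5)
  next x-line at t=0.2692, next y-line at t=1.1977; Δt_x=1.0353, Δt_y=3.8637
    x: enter (4,5) at t=0.2692
    y: enter (4,4) at t=1.1977
    x: enter (5,4) at t=1.3044 ← occupied
  → r_4 = 1.3044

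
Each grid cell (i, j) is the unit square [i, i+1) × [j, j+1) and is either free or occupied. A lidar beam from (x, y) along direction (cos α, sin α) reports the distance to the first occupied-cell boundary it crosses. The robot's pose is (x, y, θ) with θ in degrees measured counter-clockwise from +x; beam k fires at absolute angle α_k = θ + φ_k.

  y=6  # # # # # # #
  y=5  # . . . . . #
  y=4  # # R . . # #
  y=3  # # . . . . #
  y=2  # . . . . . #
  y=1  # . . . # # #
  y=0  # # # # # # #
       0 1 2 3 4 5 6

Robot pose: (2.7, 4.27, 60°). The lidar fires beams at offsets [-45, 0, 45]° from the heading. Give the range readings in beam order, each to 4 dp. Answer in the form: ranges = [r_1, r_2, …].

beam 1: φ=-45°, α=15°
  direction (0.9659, 0.2588); cell (2,4); t to first gridline: x 0.3106, y 2.8205 (then +1.0353 / +3.8637)
    (3,4) via x @ 0.3106
    (4,4) via x @ 1.3459
    (5,4) via x @ 2.3811  # hit
  → r_1 = 2.3811
beam 2: φ=0°, α=60°
  direction (0.5000, 0.8660); cell (2,4); t to first gridline: x 0.6000, y 0.8429 (then +2.0000 / +1.1547)
    (3,4) via x @ 0.6000
    (3,5) via y @ 0.8429
    (3,6) via y @ 1.9976  # hit
  → r_2 = 1.9976
beam 3: φ=45°, α=105°
  direction (-0.2588, 0.9659); cell (2,4); t to first gridline: x 2.7046, y 0.7558 (then +3.8637 / +1.0353)
    (2,5) via y @ 0.7558
    (2,6) via y @ 1.7910  # hit
  → r_3 = 1.7910

ranges = [2.3811, 1.9976, 1.7910]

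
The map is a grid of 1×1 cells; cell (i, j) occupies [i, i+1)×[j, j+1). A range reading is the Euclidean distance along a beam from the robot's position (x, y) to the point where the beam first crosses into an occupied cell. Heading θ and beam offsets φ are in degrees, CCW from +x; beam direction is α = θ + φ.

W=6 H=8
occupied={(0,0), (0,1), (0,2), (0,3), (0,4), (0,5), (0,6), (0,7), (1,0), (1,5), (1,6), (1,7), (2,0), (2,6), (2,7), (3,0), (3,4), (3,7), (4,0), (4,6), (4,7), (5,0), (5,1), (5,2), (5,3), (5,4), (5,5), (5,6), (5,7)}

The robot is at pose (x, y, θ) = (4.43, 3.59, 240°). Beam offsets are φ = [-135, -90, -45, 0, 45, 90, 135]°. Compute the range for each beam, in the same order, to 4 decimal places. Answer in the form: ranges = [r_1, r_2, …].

beam 1: φ=-135°, α=105°
  direction (-0.2588, 0.9659); cell (4,3); t to first gridline: x 1.6614, y 0.4245 (then +3.8637 / +1.0353)
    (4,4) via y @ 0.4245
    (4,5) via y @ 1.4597
    (3,5) via x @ 1.6614
    (3,6) via y @ 2.4950
    (3,7) via y @ 3.5303  # hit
  → r_1 = 3.5303
beam 2: φ=-90°, α=150°
  direction (-0.8660, 0.5000); cell (4,3); t to first gridline: x 0.4965, y 0.8200 (then +1.1547 / +2.0000)
    (3,3) via x @ 0.4965
    (3,4) via y @ 0.8200  # hit
  → r_2 = 0.8200
beam 3: φ=-45°, α=195°
  direction (-0.9659, -0.2588); cell (4,3); t to first gridline: x 0.4452, y 2.2796 (then +1.0353 / +3.8637)
    (3,3) via x @ 0.4452
    (2,3) via x @ 1.4804
    (2,2) via y @ 2.2796
    (1,2) via x @ 2.5157
    (0,2) via x @ 3.5510  # hit
  → r_3 = 3.5510
beam 4: φ=0°, α=240°
  direction (-0.5000, -0.8660); cell (4,3); t to first gridline: x 0.8600, y 0.6813 (then +2.0000 / +1.1547)
    (4,2) via y @ 0.6813
    (3,2) via x @ 0.8600
    (3,1) via y @ 1.8360
    (2,1) via x @ 2.8600
    (2,0) via y @ 2.9907  # hit
  → r_4 = 2.9907
beam 5: φ=45°, α=285°
  direction (0.2588, -0.9659); cell (4,3); t to first gridline: x 2.2023, y 0.6108 (then +3.8637 / +1.0353)
    (4,2) via y @ 0.6108
    (4,1) via y @ 1.6461
    (5,1) via x @ 2.2023  # hit
  → r_5 = 2.2023
beam 6: φ=90°, α=330°
  direction (0.8660, -0.5000); cell (4,3); t to first gridline: x 0.6582, y 1.1800 (then +1.1547 / +2.0000)
    (5,3) via x @ 0.6582  # hit
  → r_6 = 0.6582
beam 7: φ=135°, α=15°
  direction (0.9659, 0.2588); cell (4,3); t to first gridline: x 0.5901, y 1.5841 (then +1.0353 / +3.8637)
    (5,3) via x @ 0.5901  # hit
  → r_7 = 0.5901

ranges = [3.5303, 0.8200, 3.5510, 2.9907, 2.2023, 0.6582, 0.5901]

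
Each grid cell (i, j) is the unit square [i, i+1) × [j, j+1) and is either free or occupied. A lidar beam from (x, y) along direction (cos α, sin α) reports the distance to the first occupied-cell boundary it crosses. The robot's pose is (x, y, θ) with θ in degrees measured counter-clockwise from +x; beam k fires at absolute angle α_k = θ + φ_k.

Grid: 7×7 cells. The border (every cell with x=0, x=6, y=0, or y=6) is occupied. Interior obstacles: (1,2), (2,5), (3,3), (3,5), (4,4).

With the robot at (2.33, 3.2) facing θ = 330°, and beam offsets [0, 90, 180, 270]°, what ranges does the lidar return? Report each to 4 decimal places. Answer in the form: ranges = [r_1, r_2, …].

beam 1: φ=0°, α=330°
  dir = (cos 330°, sin 330°) = (0.8660, -0.5000); from cell (2,3)
  next x-line at t=0.7736, next y-line at t=0.4000; Δt_x=1.1547, Δt_y=2.0000
    y: enter (2,2) at t=0.4000
    x: enter (3,2) at t=0.7736
    x: enter (4,2) at t=1.9283
    y: enter (4,1) at t=2.4000
    x: enter (5,1) at t=3.0831
    x: enter (6,1) at t=4.2378 ← occupied
  → r_1 = 4.2378
beam 2: φ=90°, α=60°
  dir = (cos 60°, sin 60°) = (0.5000, 0.8660); from cell (2,3)
  next x-line at t=1.3400, next y-line at t=0.9238; Δt_x=2.0000, Δt_y=1.1547
    y: enter (2,4) at t=0.9238
    x: enter (3,4) at t=1.3400
    y: enter (3,5) at t=2.0785 ← occupied
  → r_2 = 2.0785
beam 3: φ=180°, α=150°
  dir = (cos 150°, sin 150°) = (-0.8660, 0.5000); from cell (2,3)
  next x-line at t=0.3811, next y-line at t=1.6000; Δt_x=1.1547, Δt_y=2.0000
    x: enter (1,3) at t=0.3811
    x: enter (0,3) at t=1.5358 ← occupied
  → r_3 = 1.5358
beam 4: φ=270°, α=240°
  dir = (cos 240°, sin 240°) = (-0.5000, -0.8660); from cell (2,3)
  next x-line at t=0.6600, next y-line at t=0.2309; Δt_x=2.0000, Δt_y=1.1547
    y: enter (2,2) at t=0.2309
    x: enter (1,2) at t=0.6600 ← occupied
  → r_4 = 0.6600

ranges = [4.2378, 2.0785, 1.5358, 0.6600]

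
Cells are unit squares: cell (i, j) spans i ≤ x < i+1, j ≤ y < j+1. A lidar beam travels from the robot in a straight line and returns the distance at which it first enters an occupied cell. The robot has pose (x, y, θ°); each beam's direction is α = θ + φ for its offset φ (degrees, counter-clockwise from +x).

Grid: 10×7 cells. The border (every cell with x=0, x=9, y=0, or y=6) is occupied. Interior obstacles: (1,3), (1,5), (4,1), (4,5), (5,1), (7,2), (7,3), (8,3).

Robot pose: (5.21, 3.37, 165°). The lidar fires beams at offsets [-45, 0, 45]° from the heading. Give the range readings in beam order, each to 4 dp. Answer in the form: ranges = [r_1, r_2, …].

beam 1: φ=-45°, α=120°
  dir = (cos 120°, sin 120°) = (-0.5000, 0.8660); from cell (5,3)
  next x-line at t=0.4200, next y-line at t=0.7275; Δt_x=2.0000, Δt_y=1.1547
    x: enter (4,3) at t=0.4200
    y: enter (4,4) at t=0.7275
    y: enter (4,5) at t=1.8822 ← occupied
  → r_1 = 1.8822
beam 2: φ=0°, α=165°
  dir = (cos 165°, sin 165°) = (-0.9659, 0.2588); from cell (5,3)
  next x-line at t=0.2174, next y-line at t=2.4341; Δt_x=1.0353, Δt_y=3.8637
    x: enter (4,3) at t=0.2174
    x: enter (3,3) at t=1.2527
    x: enter (2,3) at t=2.2880
    y: enter (2,4) at t=2.4341
    x: enter (1,4) at t=3.3232
    x: enter (0,4) at t=4.3585 ← occupied
  → r_2 = 4.3585
beam 3: φ=45°, α=210°
  dir = (cos 210°, sin 210°) = (-0.8660, -0.5000); from cell (5,3)
  next x-line at t=0.2425, next y-line at t=0.7400; Δt_x=1.1547, Δt_y=2.0000
    x: enter (4,3) at t=0.2425
    y: enter (4,2) at t=0.7400
    x: enter (3,2) at t=1.3972
    x: enter (2,2) at t=2.5519
    y: enter (2,1) at t=2.7400
    x: enter (1,1) at t=3.7066
    y: enter (1,0) at t=4.7400 ← occupied
  → r_3 = 4.7400

ranges = [1.8822, 4.3585, 4.7400]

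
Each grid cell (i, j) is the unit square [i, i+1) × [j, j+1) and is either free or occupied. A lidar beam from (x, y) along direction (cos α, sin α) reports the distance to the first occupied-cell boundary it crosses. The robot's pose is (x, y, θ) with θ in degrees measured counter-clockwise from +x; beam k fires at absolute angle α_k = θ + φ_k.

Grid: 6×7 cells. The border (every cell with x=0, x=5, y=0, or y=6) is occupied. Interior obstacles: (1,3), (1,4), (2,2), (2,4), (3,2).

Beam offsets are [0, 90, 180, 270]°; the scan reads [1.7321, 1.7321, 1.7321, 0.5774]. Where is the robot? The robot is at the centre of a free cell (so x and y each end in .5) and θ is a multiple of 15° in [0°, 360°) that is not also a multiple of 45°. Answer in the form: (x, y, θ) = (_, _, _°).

The pose lattice has 15·16 = 240 candidates. Test each by forward raycasting.
  (1.5, 1.5, 30°): beam 1 = 1.0000 ≠ 1.7321 ✗
  (2.5, 5.5, 345°): beam 1 = 2.5882 ≠ 1.7321 ✗
  (2.5, 3.5, 300°): beam 1 = 0.5774 ≠ 1.7321 ✗
  (2.5, 1.5, 75°): beam 1 = 0.5176 ≠ 1.7321 ✗
  …
  (3.5, 4.5, 240°): r_1=1.7321, r_2=1.7321, r_3=1.7321, r_4=0.5774 — all match ✓
Unique over the lattice → pose = (3.5, 4.5, 240°).

(x, y, θ) = (3.5, 4.5, 240°)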